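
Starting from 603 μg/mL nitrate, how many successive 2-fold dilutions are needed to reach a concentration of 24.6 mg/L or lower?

5

Need 2ⁿ ≥ 24.5, so n ≥ log(24.5)/log(2) = 4.62.
Minimum whole steps: n = 5.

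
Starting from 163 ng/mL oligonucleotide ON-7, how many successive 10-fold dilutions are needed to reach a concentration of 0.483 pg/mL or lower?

Need 10ⁿ ≥ 3.37 × 10⁵, so n ≥ log(3.37 × 10⁵)/log(10) = 5.53.
Minimum whole steps: n = 6.

6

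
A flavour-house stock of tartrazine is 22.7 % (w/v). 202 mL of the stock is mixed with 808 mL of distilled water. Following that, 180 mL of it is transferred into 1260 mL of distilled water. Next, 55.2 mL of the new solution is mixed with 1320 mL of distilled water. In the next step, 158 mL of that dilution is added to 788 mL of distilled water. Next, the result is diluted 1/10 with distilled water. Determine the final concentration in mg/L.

Overall dilution factor = 5 × 8 × 24.91 × 5.987 × 10 = 5.97 × 10⁴.
22.7 % (w/v) / 5.97 × 10⁴ = 3.80 × 10⁻⁴ % (w/v) = 3.80 mg/L.

3.80 mg/L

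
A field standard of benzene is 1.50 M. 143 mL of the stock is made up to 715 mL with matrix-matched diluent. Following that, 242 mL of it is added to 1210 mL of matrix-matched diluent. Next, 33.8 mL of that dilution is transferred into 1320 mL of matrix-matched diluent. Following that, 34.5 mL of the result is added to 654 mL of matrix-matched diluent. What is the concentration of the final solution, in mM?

Overall dilution factor = 5 × 6 × 40.05 × 19.96 = 2.40 × 10⁴.
1.50 M / 2.40 × 10⁴ = 6.26 × 10⁻⁵ M = 0.0626 mM.

0.0626 mM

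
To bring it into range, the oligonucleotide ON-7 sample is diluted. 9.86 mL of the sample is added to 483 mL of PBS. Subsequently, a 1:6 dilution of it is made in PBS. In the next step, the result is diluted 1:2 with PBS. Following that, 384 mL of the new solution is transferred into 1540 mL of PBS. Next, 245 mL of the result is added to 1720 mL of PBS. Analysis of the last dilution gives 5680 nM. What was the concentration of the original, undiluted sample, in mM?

137 mM

Overall dilution factor = 49.99 × 6 × 2 × 5.010 × 8.020 = 2.41 × 10⁴.
Original = 5680 nM × 2.41 × 10⁴ = 1.37 × 10⁸ nM = 137 mM.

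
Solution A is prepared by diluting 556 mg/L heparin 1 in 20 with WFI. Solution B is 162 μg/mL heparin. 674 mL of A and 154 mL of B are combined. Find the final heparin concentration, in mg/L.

52.8 mg/L

C_A = 556 mg/L / 20 = 27.8 mg/L.
C_B = 162 μg/mL = 162 mg/L.
C_mix = (C_A·V_A + C_B·V_B)/(V_A + V_B) = (27.8×674 + 162×154) / 828.0 = 52.8 mg/L.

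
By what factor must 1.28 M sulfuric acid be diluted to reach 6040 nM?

Factor = C₀/C_target = 1.28 M / 6040 nM = 2.12 × 10⁵.

2.12 × 10⁵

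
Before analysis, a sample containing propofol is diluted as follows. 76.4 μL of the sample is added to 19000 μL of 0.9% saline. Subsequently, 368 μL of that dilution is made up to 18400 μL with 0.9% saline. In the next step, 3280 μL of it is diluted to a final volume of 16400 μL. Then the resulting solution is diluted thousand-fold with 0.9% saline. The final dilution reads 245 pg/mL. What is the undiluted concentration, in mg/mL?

15.3 mg/mL

Overall dilution factor = 249.7 × 50 × 5 × 1000 = 6.24 × 10⁷.
Original = 245 pg/mL × 6.24 × 10⁷ = 1.53 × 10¹⁰ pg/mL = 15.3 mg/mL.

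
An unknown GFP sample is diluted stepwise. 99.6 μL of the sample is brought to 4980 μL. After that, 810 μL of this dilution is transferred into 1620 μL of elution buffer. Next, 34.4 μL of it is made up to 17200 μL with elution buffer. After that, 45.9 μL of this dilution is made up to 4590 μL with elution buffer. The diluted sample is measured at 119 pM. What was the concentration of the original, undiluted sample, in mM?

0.893 mM

Overall dilution factor = 50 × 3 × 500 × 100 = 7.50 × 10⁶.
Original = 119 pM × 7.50 × 10⁶ = 8.93 × 10⁸ pM = 0.893 mM.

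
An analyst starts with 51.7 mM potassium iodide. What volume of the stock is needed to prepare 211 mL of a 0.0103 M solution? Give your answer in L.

0.0420 L

0.0103 M = 10.3 mM.
V₁ = C₂V₂/C₁ = 10.3 × 211 / 51.7 = 42.0 mL = 0.0420 L.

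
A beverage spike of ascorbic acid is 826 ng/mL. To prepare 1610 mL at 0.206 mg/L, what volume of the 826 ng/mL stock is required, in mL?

402 mL

0.206 mg/L = 206 ng/mL.
V₁ = C₂V₂/C₁ = 206 × 1610 / 826 = 402 mL.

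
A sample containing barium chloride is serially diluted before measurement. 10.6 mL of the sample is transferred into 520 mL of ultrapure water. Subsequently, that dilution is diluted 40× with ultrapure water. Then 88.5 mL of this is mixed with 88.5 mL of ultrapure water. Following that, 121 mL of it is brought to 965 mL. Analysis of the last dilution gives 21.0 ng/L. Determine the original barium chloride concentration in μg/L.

671 μg/L

Overall dilution factor = 50.06 × 40 × 2 × 7.975 = 3.19 × 10⁴.
Original = 21.0 ng/L × 3.19 × 10⁴ = 6.71 × 10⁵ ng/L = 671 μg/L.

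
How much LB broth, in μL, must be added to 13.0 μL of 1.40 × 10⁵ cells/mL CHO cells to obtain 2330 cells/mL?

V₂ = C₁V₁/C₂ = 1.40 × 10⁵ × 13.0 / 2330 = 781 μL.
Diluent to add = V₂ − V₁ = 781 − 13.0 = 768 μL.

768 μL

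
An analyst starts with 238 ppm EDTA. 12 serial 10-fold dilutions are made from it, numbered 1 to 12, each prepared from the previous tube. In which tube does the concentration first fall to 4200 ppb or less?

Tube n has concentration 238 ppm / 10ⁿ.
Need 10ⁿ ≥ 238 ppm / 4200 ppb = 56.7, so n ≥ 1.75.
First such tube: n = 2.

tube 2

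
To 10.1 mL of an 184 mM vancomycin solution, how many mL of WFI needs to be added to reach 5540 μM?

5540 μM = 5.54 mM.
V₂ = C₁V₁/C₂ = 184 × 10.1 / 5.54 = 335 mL.
Diluent to add = V₂ − V₁ = 335 − 10.1 = 325 mL.

325 mL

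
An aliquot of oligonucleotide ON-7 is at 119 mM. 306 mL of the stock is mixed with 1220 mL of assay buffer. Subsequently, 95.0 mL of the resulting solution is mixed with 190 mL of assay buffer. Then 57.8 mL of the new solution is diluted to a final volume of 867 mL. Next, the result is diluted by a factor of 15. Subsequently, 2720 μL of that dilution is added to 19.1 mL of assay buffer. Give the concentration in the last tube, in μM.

4.41 μM

Overall dilution factor = 4.987 × 3 × 15 × 15 × 8.022 = 2.70 × 10⁴.
119 mM / 2.70 × 10⁴ = 4.41 × 10⁻³ mM = 4.41 μM.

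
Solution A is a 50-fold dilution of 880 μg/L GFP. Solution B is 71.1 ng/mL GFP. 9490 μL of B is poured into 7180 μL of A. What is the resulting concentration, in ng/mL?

C_A = 880 μg/L / 50 = 17.6 μg/L.
C_B = 71.1 ng/mL = 71.1 μg/L.
C_mix = (C_A·V_A + C_B·V_B)/(V_A + V_B) = (17.6×7180 + 71.1×9490) / 16670 = 48.1 μg/L = 48.1 ng/mL.

48.1 ng/mL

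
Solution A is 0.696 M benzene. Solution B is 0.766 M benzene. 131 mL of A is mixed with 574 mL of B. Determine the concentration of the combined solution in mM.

C_mix = (C_A·V_A + C_B·V_B)/(V_A + V_B) = (0.696×131 + 0.766×574) / 705.0 = 0.753 M = 753 mM.

753 mM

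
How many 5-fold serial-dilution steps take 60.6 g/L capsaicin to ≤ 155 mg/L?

Need 5ⁿ ≥ 391, so n ≥ log(391)/log(5) = 3.71.
Minimum whole steps: n = 4.

4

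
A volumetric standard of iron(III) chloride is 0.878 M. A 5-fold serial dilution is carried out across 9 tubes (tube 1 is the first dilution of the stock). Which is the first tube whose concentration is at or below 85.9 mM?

Tube n has concentration 0.878 M / 5ⁿ.
Need 5ⁿ ≥ 0.878 M / 85.9 mM = 10.2, so n ≥ 1.44.
First such tube: n = 2.

tube 2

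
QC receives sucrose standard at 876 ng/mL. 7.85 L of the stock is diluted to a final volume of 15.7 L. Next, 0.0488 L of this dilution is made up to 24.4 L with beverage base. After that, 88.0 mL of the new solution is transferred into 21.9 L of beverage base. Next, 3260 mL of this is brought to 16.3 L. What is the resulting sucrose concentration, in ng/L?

Overall dilution factor = 2 × 500 × 249.9 × 5 = 1.25 × 10⁶.
876 ng/mL / 1.25 × 10⁶ = 7.01 × 10⁻⁴ ng/mL = 0.701 ng/L.

0.701 ng/L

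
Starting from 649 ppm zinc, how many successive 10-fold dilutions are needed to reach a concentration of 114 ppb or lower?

Need 10ⁿ ≥ 5693, so n ≥ log(5693)/log(10) = 3.76.
Minimum whole steps: n = 4.

4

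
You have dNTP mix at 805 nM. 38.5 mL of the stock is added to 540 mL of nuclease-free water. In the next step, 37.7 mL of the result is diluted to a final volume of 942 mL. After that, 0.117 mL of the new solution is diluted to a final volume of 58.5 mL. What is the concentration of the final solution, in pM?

4.29 pM

Overall dilution factor = 15.03 × 24.99 × 500 = 1.88 × 10⁵.
805 nM / 1.88 × 10⁵ = 4.29 × 10⁻³ nM = 4.29 pM.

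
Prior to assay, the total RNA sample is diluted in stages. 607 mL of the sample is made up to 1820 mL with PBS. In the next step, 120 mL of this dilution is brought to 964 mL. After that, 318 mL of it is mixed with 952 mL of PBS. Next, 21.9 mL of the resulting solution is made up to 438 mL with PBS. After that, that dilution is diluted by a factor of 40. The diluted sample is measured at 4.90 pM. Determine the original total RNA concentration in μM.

0.377 μM

Overall dilution factor = 2.998 × 8.033 × 3.994 × 20 × 40 = 7.70 × 10⁴.
Original = 4.90 pM × 7.70 × 10⁴ = 3.77 × 10⁵ pM = 0.377 μM.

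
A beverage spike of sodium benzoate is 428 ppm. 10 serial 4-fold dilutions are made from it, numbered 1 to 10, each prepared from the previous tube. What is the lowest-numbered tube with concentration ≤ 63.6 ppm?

Tube n has concentration 428 ppm / 4ⁿ.
Need 4ⁿ ≥ 428 ppm / 63.6 ppm = 6.73, so n ≥ 1.38.
First such tube: n = 2.

tube 2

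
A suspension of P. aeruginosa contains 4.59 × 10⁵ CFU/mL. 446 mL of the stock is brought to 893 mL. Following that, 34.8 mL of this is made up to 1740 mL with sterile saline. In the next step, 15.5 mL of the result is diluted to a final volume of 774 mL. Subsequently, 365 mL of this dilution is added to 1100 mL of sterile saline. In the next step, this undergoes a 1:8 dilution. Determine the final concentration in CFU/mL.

Overall dilution factor = 2.002 × 50 × 49.94 × 4.014 × 8 = 1.61 × 10⁵.
4.59 × 10⁵ CFU/mL / 1.61 × 10⁵ = 2.86 CFU/mL.

2.86 CFU/mL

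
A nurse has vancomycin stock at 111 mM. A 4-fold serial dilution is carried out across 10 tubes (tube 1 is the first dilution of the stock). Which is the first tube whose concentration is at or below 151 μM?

tube 5

Tube n has concentration 111 mM / 4ⁿ.
Need 4ⁿ ≥ 111 mM / 151 μM = 735, so n ≥ 4.76.
First such tube: n = 5.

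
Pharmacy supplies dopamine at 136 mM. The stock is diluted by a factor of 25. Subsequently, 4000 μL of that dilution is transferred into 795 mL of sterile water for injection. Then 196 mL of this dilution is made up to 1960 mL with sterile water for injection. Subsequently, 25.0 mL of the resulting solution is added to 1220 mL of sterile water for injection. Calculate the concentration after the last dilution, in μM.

0.0547 μM

Overall dilution factor = 25 × 199.8 × 10 × 49.80 = 2.49 × 10⁶.
136 mM / 2.49 × 10⁶ = 5.47 × 10⁻⁵ mM = 0.0547 μM.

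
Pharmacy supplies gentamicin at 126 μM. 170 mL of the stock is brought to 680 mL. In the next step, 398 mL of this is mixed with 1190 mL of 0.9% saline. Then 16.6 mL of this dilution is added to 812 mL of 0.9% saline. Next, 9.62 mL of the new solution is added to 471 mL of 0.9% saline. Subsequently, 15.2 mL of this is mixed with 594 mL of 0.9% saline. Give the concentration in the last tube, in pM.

79.0 pM

Overall dilution factor = 4 × 3.990 × 49.92 × 49.96 × 40.08 = 1.60 × 10⁶.
126 μM / 1.60 × 10⁶ = 7.90 × 10⁻⁵ μM = 79.0 pM.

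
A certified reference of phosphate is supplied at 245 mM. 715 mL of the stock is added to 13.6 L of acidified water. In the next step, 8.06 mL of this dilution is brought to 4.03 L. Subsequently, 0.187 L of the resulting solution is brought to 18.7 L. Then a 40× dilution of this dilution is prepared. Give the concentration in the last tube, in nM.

6.12 nM

Overall dilution factor = 20.02 × 500 × 100 × 40 = 4.00 × 10⁷.
245 mM / 4.00 × 10⁷ = 6.12 × 10⁻⁶ mM = 6.12 nM.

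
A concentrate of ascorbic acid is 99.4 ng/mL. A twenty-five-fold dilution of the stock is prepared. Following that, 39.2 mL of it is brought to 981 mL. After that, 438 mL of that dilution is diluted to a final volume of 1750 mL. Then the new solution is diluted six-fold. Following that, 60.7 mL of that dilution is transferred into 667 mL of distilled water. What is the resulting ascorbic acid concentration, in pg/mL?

Overall dilution factor = 25 × 25.03 × 3.995 × 6 × 11.99 = 1.80 × 10⁵.
99.4 ng/mL / 1.80 × 10⁵ = 5.53 × 10⁻⁴ ng/mL = 0.553 pg/mL.

0.553 pg/mL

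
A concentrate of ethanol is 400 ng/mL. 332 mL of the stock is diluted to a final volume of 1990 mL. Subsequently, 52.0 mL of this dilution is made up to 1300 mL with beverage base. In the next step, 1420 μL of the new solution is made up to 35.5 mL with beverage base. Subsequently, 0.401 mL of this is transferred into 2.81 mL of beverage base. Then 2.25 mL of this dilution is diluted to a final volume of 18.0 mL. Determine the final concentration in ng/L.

Overall dilution factor = 5.994 × 25 × 25 × 8.007 × 8 = 2.40 × 10⁵.
400 ng/mL / 2.40 × 10⁵ = 1.67 × 10⁻³ ng/mL = 1.67 ng/L.

1.67 ng/L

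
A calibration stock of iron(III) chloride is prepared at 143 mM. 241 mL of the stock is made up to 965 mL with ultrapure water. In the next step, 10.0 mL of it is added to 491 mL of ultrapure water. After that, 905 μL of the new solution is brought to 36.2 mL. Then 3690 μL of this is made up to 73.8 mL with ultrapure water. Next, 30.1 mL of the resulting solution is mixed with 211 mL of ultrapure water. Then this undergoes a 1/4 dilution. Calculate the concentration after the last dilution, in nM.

Overall dilution factor = 4.004 × 50.10 × 40 × 20 × 8.010 × 4 = 5.14 × 10⁶.
143 mM / 5.14 × 10⁶ = 2.78 × 10⁻⁵ mM = 27.8 nM.

27.8 nM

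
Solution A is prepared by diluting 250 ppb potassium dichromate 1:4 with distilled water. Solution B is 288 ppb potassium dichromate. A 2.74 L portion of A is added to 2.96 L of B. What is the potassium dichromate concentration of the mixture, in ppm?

C_A = 250 ppb / 4 = 62.5 ppb.
C_mix = (C_A·V_A + C_B·V_B)/(V_A + V_B) = (62.5×2.74 + 288×2.96) / 5.700 = 180 ppb = 0.180 ppm.

0.180 ppm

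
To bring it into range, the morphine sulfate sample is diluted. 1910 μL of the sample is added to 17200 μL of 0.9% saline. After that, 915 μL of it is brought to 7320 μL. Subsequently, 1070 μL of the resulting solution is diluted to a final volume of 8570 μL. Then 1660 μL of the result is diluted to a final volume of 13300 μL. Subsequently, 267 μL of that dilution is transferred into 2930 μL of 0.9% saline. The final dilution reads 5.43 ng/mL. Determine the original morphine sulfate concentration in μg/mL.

Overall dilution factor = 10.01 × 8 × 8.009 × 8.012 × 11.97 = 6.15 × 10⁴.
Original = 5.43 ng/mL × 6.15 × 10⁴ = 3.34 × 10⁵ ng/mL = 334 μg/mL.

334 μg/mL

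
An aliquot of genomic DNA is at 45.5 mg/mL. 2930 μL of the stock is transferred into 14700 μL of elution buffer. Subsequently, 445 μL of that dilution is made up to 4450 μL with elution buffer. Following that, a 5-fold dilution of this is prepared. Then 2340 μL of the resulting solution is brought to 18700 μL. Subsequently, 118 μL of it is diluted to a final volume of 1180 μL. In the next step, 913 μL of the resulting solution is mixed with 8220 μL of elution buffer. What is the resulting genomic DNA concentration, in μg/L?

189 μg/L

Overall dilution factor = 6.017 × 10 × 5 × 7.991 × 10 × 10.00 = 2.41 × 10⁵.
45.5 mg/mL / 2.41 × 10⁵ = 1.89 × 10⁻⁴ mg/mL = 189 μg/L.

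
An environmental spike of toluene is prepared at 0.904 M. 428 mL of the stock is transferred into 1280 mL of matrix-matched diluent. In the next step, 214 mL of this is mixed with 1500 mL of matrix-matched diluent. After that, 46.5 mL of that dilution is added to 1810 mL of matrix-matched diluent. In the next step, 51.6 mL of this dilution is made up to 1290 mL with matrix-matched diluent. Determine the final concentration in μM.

28.3 μM

Overall dilution factor = 3.991 × 8.009 × 39.92 × 25 = 3.19 × 10⁴.
0.904 M / 3.19 × 10⁴ = 2.83 × 10⁻⁵ M = 28.3 μM.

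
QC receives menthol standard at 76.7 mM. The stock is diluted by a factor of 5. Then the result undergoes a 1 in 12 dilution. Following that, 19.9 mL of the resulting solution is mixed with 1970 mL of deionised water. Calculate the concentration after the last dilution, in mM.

Overall dilution factor = 5 × 12 × 99.99 = 6000.
76.7 mM / 6000 = 0.0128 mM.

0.0128 mM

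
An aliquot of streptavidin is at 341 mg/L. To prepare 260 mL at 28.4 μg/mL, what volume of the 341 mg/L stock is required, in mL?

21.7 mL

28.4 μg/mL = 28.4 mg/L.
V₁ = C₂V₂/C₁ = 28.4 × 260 / 341 = 21.7 mL.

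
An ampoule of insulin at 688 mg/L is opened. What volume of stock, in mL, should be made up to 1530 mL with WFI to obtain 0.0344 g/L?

0.0344 g/L = 34.4 mg/L.
V₁ = C₂V₂/C₁ = 34.4 × 1530 / 688 = 76.5 mL.

76.5 mL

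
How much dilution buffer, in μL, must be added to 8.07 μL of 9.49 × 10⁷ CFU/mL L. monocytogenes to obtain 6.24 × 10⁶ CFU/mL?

115 μL

V₂ = C₁V₁/C₂ = 9.49 × 10⁷ × 8.07 / 6.24 × 10⁶ = 123 μL.
Diluent to add = V₂ − V₁ = 123 − 8.07 = 115 μL.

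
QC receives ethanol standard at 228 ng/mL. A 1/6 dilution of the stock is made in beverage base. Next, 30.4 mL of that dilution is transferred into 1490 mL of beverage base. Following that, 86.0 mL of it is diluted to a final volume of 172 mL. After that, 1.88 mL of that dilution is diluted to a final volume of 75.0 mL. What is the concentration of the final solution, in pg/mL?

Overall dilution factor = 6 × 50.01 × 2 × 39.89 = 2.39 × 10⁴.
228 ng/mL / 2.39 × 10⁴ = 9.52 × 10⁻³ ng/mL = 9.52 pg/mL.

9.52 pg/mL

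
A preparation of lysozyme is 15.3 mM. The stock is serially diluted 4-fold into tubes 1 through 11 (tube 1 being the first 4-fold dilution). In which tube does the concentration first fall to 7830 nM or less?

tube 6

Tube n has concentration 15.3 mM / 4ⁿ.
Need 4ⁿ ≥ 15.3 mM / 7830 nM = 1954, so n ≥ 5.47.
First such tube: n = 6.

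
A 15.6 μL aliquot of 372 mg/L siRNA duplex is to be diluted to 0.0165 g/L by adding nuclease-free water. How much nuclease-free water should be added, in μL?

336 μL

0.0165 g/L = 16.5 mg/L.
V₂ = C₁V₁/C₂ = 372 × 15.6 / 16.5 = 352 μL.
Diluent to add = V₂ − V₁ = 352 − 15.6 = 336 μL.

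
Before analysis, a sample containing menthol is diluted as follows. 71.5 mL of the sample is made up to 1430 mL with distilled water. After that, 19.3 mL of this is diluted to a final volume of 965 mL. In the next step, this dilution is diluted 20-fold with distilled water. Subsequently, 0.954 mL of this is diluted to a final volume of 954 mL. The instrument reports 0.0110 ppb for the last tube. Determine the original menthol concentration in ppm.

220 ppm

Overall dilution factor = 20 × 50 × 20 × 1000 = 2.00 × 10⁷.
Original = 0.0110 ppb × 2.00 × 10⁷ = 2.20 × 10⁵ ppb = 220 ppm.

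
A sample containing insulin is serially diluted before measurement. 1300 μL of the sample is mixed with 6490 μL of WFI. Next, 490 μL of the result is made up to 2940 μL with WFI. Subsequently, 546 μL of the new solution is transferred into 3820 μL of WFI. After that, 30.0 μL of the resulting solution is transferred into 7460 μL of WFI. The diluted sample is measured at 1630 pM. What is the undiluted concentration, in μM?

117 μM

Overall dilution factor = 5.992 × 6 × 7.996 × 249.7 = 7.18 × 10⁴.
Original = 1630 pM × 7.18 × 10⁴ = 1.17 × 10⁸ pM = 117 μM.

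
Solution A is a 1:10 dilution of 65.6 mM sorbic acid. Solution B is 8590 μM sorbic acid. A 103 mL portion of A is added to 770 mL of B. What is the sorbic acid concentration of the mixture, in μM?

C_A = 65.6 mM / 10 = 6.56 mM.
C_B = 8590 μM = 8.59 mM.
C_mix = (C_A·V_A + C_B·V_B)/(V_A + V_B) = (6.56×103 + 8.59×770) / 873.0 = 8.35 mM = 8350 μM.

8350 μM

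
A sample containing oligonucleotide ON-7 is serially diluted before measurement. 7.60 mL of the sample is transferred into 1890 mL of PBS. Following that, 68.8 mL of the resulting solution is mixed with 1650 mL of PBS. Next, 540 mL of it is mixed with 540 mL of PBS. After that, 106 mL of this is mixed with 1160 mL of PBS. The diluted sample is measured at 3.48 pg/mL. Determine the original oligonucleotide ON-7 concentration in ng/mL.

Overall dilution factor = 249.7 × 24.98 × 2 × 11.94 = 1.49 × 10⁵.
Original = 3.48 pg/mL × 1.49 × 10⁵ = 5.19 × 10⁵ pg/mL = 519 ng/mL.

519 ng/mL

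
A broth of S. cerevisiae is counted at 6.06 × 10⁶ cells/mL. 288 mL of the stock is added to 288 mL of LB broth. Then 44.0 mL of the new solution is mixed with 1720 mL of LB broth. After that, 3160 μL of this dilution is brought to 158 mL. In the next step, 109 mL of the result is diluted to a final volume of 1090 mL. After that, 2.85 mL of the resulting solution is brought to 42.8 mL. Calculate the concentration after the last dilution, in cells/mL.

Overall dilution factor = 2 × 40.09 × 50 × 10 × 15.02 = 6.02 × 10⁵.
6.06 × 10⁶ cells/mL / 6.02 × 10⁵ = 10.1 cells/mL.

10.1 cells/mL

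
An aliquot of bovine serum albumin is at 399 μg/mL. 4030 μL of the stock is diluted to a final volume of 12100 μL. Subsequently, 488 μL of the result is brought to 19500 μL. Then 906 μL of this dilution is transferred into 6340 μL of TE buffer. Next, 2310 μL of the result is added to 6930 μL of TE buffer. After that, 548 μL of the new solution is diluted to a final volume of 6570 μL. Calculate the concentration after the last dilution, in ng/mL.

Overall dilution factor = 3.002 × 39.96 × 7.998 × 4 × 11.99 = 4.60 × 10⁴.
399 μg/mL / 4.60 × 10⁴ = 8.67 × 10⁻³ μg/mL = 8.67 ng/mL.

8.67 ng/mL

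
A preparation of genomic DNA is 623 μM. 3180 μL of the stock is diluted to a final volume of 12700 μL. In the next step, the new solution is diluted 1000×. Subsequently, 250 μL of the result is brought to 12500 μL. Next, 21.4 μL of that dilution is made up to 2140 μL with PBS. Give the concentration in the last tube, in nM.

Overall dilution factor = 3.994 × 1000 × 50 × 100 = 2.00 × 10⁷.
623 μM / 2.00 × 10⁷ = 3.12 × 10⁻⁵ μM = 0.0312 nM.

0.0312 nM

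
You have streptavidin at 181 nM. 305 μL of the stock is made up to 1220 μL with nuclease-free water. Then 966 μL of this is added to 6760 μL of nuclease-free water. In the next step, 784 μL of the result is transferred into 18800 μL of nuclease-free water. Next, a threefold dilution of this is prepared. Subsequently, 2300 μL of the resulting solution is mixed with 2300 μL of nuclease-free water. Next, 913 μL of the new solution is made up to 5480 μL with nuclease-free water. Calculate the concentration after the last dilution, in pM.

Overall dilution factor = 4 × 7.998 × 24.98 × 3 × 2 × 6.002 = 2.88 × 10⁴.
181 nM / 2.88 × 10⁴ = 6.29 × 10⁻³ nM = 6.29 pM.

6.29 pM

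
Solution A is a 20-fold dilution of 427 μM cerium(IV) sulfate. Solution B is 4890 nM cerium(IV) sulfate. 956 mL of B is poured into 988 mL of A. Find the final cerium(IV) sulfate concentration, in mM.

C_A = 427 μM / 20 = 21.3 μM.
C_B = 4890 nM = 4.89 μM.
C_mix = (C_A·V_A + C_B·V_B)/(V_A + V_B) = (21.3×988 + 4.89×956) / 1944 = 13.3 μM = 0.0133 mM.

0.0133 mM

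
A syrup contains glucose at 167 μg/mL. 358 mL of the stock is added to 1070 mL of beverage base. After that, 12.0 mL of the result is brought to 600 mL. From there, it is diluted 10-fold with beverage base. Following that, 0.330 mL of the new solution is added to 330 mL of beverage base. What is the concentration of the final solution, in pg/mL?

83.7 pg/mL

Overall dilution factor = 3.989 × 50 × 10 × 1001 = 2.00 × 10⁶.
167 μg/mL / 2.00 × 10⁶ = 8.37 × 10⁻⁵ μg/mL = 83.7 pg/mL.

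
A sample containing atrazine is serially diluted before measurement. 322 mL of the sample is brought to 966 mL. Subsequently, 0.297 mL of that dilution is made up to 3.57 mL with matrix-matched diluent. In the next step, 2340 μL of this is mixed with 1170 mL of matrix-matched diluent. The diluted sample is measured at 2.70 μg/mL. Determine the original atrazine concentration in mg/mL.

Overall dilution factor = 3 × 12.02 × 501 = 1.81 × 10⁴.
Original = 2.70 μg/mL × 1.81 × 10⁴ = 4.88 × 10⁴ μg/mL = 48.8 mg/mL.

48.8 mg/mL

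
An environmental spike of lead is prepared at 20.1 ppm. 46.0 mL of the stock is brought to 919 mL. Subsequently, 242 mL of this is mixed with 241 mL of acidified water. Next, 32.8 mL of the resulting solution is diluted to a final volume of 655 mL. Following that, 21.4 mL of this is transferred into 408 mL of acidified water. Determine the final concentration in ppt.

1260 ppt

Overall dilution factor = 19.98 × 1.996 × 19.97 × 20.07 = 1.60 × 10⁴.
20.1 ppm / 1.60 × 10⁴ = 1.26 × 10⁻³ ppm = 1260 ppt.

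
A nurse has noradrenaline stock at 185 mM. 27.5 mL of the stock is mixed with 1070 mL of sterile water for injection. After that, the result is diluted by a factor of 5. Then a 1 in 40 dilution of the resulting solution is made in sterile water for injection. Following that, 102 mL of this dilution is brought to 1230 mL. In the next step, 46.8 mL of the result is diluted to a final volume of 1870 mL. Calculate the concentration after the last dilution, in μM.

0.0481 μM

Overall dilution factor = 39.91 × 5 × 40 × 12.06 × 39.96 = 3.85 × 10⁶.
185 mM / 3.85 × 10⁶ = 4.81 × 10⁻⁵ mM = 0.0481 μM.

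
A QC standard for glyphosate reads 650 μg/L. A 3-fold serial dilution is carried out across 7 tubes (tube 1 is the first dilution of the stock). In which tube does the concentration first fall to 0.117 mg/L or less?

Tube n has concentration 650 μg/L / 3ⁿ.
Need 3ⁿ ≥ 650 μg/L / 0.117 mg/L = 5.56, so n ≥ 1.56.
First such tube: n = 2.

tube 2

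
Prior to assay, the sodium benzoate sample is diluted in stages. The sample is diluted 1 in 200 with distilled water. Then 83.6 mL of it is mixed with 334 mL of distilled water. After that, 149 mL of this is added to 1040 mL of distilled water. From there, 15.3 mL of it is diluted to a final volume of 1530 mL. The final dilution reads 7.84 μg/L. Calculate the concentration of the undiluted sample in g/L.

Overall dilution factor = 200 × 4.995 × 7.980 × 100 = 7.97 × 10⁵.
Original = 7.84 μg/L × 7.97 × 10⁵ = 6.25 × 10⁶ μg/L = 6.25 g/L.

6.25 g/L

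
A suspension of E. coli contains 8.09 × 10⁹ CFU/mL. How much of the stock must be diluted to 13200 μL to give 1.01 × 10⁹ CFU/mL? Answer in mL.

1.65 mL

V₁ = C₂V₂/C₁ = 1.01 × 10⁹ × 13200 / 8.09 × 10⁹ = 1648 μL = 1.65 mL.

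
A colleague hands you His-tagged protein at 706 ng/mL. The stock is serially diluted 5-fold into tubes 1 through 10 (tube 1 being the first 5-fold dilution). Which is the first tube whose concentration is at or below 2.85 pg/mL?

Tube n has concentration 706 ng/mL / 5ⁿ.
Need 5ⁿ ≥ 706 ng/mL / 2.85 pg/mL = 2.48 × 10⁵, so n ≥ 7.72.
First such tube: n = 8.

tube 8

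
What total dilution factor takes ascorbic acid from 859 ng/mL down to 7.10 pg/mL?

Factor = C₀/C_target = 859 ng/mL / 7.10 pg/mL = 1.21 × 10⁵.

1.21 × 10⁵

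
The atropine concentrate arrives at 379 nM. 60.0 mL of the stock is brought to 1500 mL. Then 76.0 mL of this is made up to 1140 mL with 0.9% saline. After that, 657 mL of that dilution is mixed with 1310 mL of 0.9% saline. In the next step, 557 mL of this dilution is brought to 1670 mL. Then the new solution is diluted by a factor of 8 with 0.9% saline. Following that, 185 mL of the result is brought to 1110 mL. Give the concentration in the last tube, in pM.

Overall dilution factor = 25 × 15 × 2.994 × 2.998 × 8 × 6 = 1.62 × 10⁵.
379 nM / 1.62 × 10⁵ = 2.35 × 10⁻³ nM = 2.35 pM.

2.35 pM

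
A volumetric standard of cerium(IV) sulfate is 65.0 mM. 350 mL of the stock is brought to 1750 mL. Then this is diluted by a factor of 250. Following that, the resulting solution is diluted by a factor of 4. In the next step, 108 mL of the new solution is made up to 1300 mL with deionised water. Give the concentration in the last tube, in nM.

1080 nM

Overall dilution factor = 5 × 250 × 4 × 12.04 = 6.02 × 10⁴.
65.0 mM / 6.02 × 10⁴ = 1.08 × 10⁻³ mM = 1080 nM.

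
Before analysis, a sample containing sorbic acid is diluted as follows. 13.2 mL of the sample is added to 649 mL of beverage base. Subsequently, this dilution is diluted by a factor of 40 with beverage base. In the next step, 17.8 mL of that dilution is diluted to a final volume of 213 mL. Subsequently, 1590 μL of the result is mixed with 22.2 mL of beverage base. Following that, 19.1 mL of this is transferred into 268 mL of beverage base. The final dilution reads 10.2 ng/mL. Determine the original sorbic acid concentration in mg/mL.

55.1 mg/mL

Overall dilution factor = 50.17 × 40 × 11.97 × 14.96 × 15.03 = 5.40 × 10⁶.
Original = 10.2 ng/mL × 5.40 × 10⁶ = 5.51 × 10⁷ ng/mL = 55.1 mg/mL.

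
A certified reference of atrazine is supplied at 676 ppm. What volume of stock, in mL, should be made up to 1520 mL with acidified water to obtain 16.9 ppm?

V₁ = C₂V₂/C₁ = 16.9 × 1520 / 676 = 38.0 mL.

38.0 mL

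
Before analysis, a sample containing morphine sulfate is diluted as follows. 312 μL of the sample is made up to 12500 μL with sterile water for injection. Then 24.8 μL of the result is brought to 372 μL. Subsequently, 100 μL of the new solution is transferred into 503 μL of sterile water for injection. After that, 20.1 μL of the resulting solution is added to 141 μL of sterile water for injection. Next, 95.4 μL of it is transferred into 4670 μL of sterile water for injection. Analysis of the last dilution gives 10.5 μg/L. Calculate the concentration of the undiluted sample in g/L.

15.2 g/L

Overall dilution factor = 40.06 × 15 × 6.030 × 8.015 × 49.95 = 1.45 × 10⁶.
Original = 10.5 μg/L × 1.45 × 10⁶ = 1.52 × 10⁷ μg/L = 15.2 g/L.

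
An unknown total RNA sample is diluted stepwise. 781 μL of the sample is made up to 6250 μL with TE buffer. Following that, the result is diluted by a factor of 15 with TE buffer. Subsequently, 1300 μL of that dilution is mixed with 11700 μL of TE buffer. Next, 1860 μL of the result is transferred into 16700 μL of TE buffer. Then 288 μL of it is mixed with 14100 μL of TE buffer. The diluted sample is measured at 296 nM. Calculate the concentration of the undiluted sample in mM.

177 mM

Overall dilution factor = 8.003 × 15 × 10 × 9.978 × 49.96 = 5.98 × 10⁵.
Original = 296 nM × 5.98 × 10⁵ = 1.77 × 10⁸ nM = 177 mM.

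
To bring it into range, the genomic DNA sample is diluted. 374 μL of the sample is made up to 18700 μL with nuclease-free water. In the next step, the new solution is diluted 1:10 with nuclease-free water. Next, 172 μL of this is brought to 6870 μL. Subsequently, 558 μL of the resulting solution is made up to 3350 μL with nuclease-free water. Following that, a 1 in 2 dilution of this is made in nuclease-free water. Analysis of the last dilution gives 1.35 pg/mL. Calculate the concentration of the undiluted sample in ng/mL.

Overall dilution factor = 50 × 10 × 39.94 × 6.004 × 2 = 2.40 × 10⁵.
Original = 1.35 pg/mL × 2.40 × 10⁵ = 3.24 × 10⁵ pg/mL = 324 ng/mL.

324 ng/mL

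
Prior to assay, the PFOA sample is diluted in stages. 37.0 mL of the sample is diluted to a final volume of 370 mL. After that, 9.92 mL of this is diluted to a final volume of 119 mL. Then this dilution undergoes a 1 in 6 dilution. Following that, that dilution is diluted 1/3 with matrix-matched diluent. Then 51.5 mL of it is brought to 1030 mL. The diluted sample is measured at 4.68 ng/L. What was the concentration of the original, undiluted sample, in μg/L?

202 μg/L

Overall dilution factor = 10 × 12.00 × 6 × 3 × 20 = 4.32 × 10⁴.
Original = 4.68 ng/L × 4.32 × 10⁴ = 2.02 × 10⁵ ng/L = 202 μg/L.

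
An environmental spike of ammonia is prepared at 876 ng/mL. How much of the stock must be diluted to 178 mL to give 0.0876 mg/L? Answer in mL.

17.8 mL

0.0876 mg/L = 87.6 ng/mL.
V₁ = C₂V₂/C₁ = 87.6 × 178 / 876 = 17.8 mL.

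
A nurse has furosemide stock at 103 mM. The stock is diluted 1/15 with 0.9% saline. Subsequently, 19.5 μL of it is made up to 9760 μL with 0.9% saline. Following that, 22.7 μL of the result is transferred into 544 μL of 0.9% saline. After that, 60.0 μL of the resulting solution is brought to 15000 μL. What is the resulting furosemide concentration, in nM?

2.20 nM

Overall dilution factor = 15 × 500.5 × 24.96 × 250 = 4.69 × 10⁷.
103 mM / 4.69 × 10⁷ = 2.20 × 10⁻⁶ mM = 2.20 nM.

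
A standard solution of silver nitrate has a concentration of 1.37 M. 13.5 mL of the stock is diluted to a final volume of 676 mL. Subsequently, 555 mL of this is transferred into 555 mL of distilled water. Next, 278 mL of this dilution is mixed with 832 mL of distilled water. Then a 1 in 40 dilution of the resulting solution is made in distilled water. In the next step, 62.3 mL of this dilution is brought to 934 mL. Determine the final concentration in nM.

5710 nM

Overall dilution factor = 50.07 × 2 × 3.993 × 40 × 14.99 = 2.40 × 10⁵.
1.37 M / 2.40 × 10⁵ = 5.71 × 10⁻⁶ M = 5710 nM.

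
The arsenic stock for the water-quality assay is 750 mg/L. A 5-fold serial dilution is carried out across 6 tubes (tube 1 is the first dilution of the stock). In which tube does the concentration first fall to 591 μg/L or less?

Tube n has concentration 750 mg/L / 5ⁿ.
Need 5ⁿ ≥ 750 mg/L / 591 μg/L = 1269, so n ≥ 4.44.
First such tube: n = 5.

tube 5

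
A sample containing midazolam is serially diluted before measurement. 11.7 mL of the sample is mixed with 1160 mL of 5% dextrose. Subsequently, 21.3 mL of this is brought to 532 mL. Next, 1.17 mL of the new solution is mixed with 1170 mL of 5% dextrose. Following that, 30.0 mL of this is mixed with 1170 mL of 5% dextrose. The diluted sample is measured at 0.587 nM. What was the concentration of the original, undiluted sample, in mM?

58.8 mM

Overall dilution factor = 100.1 × 24.98 × 1001 × 40 = 1.00 × 10⁸.
Original = 0.587 nM × 1.00 × 10⁸ = 5.88 × 10⁷ nM = 58.8 mM.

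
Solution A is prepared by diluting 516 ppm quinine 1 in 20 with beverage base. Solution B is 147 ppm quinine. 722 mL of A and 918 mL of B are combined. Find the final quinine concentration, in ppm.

C_A = 516 ppm / 20 = 25.8 ppm.
C_mix = (C_A·V_A + C_B·V_B)/(V_A + V_B) = (25.8×722 + 147×918) / 1640 = 93.6 ppm.

93.6 ppm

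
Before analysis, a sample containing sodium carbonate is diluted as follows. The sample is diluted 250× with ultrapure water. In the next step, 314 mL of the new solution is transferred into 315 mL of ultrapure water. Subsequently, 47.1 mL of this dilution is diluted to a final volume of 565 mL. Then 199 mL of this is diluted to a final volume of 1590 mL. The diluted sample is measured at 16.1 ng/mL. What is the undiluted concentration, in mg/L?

Overall dilution factor = 250 × 2.003 × 12.00 × 7.990 = 4.80 × 10⁴.
Original = 16.1 ng/mL × 4.80 × 10⁴ = 7.73 × 10⁵ ng/mL = 773 mg/L.

773 mg/L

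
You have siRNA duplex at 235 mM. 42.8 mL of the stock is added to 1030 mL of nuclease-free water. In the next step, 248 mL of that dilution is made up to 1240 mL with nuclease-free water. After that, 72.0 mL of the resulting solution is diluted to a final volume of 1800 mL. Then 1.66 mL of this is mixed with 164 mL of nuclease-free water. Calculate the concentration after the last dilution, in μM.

0.752 μM

Overall dilution factor = 25.07 × 5 × 25 × 99.80 = 3.13 × 10⁵.
235 mM / 3.13 × 10⁵ = 7.52 × 10⁻⁴ mM = 0.752 μM.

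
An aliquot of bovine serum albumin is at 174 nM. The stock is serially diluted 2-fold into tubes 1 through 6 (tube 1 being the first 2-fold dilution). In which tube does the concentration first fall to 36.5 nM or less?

tube 3

Tube n has concentration 174 nM / 2ⁿ.
Need 2ⁿ ≥ 174 nM / 36.5 nM = 4.77, so n ≥ 2.25.
First such tube: n = 3.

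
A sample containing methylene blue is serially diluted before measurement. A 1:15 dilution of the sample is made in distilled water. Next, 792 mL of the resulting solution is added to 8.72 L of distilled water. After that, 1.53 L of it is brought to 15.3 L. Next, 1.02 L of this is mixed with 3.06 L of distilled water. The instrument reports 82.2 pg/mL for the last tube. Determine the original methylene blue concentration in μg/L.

Overall dilution factor = 15 × 12.01 × 10 × 4 = 7206.
Original = 82.2 pg/mL × 7206 = 5.92 × 10⁵ pg/mL = 592 μg/L.

592 μg/L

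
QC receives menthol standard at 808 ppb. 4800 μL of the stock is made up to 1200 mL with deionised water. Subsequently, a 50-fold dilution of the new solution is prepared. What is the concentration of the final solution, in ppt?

64.6 ppt

Overall dilution factor = 250 × 50 = 1.25 × 10⁴.
808 ppb / 1.25 × 10⁴ = 0.0646 ppb = 64.6 ppt.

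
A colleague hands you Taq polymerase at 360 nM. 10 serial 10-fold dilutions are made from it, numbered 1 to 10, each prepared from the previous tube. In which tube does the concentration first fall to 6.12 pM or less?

Tube n has concentration 360 nM / 10ⁿ.
Need 10ⁿ ≥ 360 nM / 6.12 pM = 5.88 × 10⁴, so n ≥ 4.77.
First such tube: n = 5.

tube 5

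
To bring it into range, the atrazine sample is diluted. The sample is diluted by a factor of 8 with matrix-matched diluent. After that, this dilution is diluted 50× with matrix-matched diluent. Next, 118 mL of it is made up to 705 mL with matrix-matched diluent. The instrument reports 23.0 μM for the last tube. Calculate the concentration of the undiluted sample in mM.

55.0 mM

Overall dilution factor = 8 × 50 × 5.975 = 2390.
Original = 23.0 μM × 2390 = 5.50 × 10⁴ μM = 55.0 mM.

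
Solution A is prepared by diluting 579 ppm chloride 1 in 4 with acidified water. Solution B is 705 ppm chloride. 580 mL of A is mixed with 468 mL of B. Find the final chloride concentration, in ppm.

C_A = 579 ppm / 4 = 145 ppm.
C_mix = (C_A·V_A + C_B·V_B)/(V_A + V_B) = (145×580 + 705×468) / 1048 = 395 ppm.

395 ppm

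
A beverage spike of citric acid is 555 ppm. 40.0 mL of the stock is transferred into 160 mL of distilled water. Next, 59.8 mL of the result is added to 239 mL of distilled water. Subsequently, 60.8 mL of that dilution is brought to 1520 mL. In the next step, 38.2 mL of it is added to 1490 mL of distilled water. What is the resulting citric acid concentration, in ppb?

Overall dilution factor = 5 × 4.997 × 25 × 40.01 = 2.50 × 10⁴.
555 ppm / 2.50 × 10⁴ = 0.0222 ppm = 22.2 ppb.

22.2 ppb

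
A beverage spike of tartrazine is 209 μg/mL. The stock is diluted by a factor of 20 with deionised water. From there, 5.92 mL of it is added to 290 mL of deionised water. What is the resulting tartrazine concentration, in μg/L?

Overall dilution factor = 20 × 49.99 = 1000.
209 μg/mL / 1000 = 0.209 μg/mL = 209 μg/L.

209 μg/L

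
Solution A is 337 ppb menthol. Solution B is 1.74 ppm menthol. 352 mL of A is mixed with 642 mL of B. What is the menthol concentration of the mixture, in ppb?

C_B = 1.74 ppm = 1740 ppb.
C_mix = (C_A·V_A + C_B·V_B)/(V_A + V_B) = (337×352 + 1740×642) / 994.0 = 1243 ppb.

1240 ppb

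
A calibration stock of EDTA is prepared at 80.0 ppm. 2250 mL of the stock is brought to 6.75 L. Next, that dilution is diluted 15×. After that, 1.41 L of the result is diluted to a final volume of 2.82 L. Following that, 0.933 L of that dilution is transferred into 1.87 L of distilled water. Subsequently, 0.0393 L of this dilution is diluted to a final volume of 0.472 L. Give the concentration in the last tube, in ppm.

0.0246 ppm

Overall dilution factor = 3 × 15 × 2 × 3.004 × 12.01 = 3247.
80.0 ppm / 3247 = 0.0246 ppm.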